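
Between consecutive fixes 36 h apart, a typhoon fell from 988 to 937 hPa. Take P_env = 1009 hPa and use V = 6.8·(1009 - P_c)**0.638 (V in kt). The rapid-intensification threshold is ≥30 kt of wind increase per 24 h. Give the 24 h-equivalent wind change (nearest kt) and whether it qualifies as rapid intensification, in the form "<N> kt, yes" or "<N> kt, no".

38 kt, yes

V₁: ΔP = 21, V ≈ 6.8 × 21^0.638 ≈ 47.43 kt.
V₂: ΔP = 72, V ≈ 6.8 × 72^0.638 ≈ 104.11 kt.
ΔV over 36 h = 56.68 kt → 24 h equivalent = 56.68 × 24/36 ≈ 37.79 kt.
38 kt ≥ 30 kt ⇒ rapid intensification.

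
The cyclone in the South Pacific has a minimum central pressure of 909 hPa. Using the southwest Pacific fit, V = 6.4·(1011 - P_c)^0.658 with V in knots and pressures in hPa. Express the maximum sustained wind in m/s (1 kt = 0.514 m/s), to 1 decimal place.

ΔP = 1011 − 909 = 102 hPa.
V ≈ 6.4 × 102^0.658 = 6.4 × 20.973 ≈ 134.227 kt.
134.227 × 0.514 ≈ 68.99 m/s → 69.0 m/s.

69.0 m/s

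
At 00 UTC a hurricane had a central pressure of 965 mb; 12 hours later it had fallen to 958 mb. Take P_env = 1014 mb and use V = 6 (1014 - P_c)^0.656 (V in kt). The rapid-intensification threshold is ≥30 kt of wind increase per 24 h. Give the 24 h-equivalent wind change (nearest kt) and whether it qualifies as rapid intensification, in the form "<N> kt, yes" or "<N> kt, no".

14 kt, no

V₁: ΔP = 49, V ≈ 6 × 49^0.656 ≈ 77.08 kt.
V₂: ΔP = 56, V ≈ 6 × 56^0.656 ≈ 84.13 kt.
ΔV over 12 h = 7.05 kt → 24 h equivalent = 7.05 × 24/12 ≈ 14.10 kt.
14 kt < 30 kt ⇒ not rapid intensification.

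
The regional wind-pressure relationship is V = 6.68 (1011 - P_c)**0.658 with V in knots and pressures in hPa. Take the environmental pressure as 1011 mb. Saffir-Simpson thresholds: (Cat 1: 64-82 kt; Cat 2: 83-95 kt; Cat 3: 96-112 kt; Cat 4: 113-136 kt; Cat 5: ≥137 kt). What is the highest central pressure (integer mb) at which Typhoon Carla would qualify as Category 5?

912 mb

Category 5 begins at V = 137 kt.
Required ΔP = (137/6.68)^(1/0.658) = 20.509^1.520 ≈ 98.59 mb.
P_c ≤ 1011 − 98.59 = 912.41, so the highest integer P_c is 912 mb.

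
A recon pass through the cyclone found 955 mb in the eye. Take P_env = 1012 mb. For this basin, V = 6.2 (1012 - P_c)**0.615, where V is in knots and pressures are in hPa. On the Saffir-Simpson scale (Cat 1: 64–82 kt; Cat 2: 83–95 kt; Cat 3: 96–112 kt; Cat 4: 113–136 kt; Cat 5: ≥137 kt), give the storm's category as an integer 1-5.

1

ΔP = 1012 − 955 = 57 mb.
V ≈ 6.2 × 57^0.615 = 6.2 × 12.02 ≈ 75 kt.
75 kt falls in the Category 1 band.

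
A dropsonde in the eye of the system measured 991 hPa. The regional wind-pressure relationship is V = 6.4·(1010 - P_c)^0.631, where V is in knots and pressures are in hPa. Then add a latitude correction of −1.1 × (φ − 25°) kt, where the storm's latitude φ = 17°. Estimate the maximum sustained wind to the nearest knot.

50 kt

ΔP = 1010 − 991 = 19 hPa.
19^0.631 ≈ 6.411.
V ≈ 6.4 × 6.411 ≈ 41.0 kt.
Latitude correction: −1.1 × (17 − 25) = 8.8 kt.
Corrected V ≈ 49.8 kt → 50 kt.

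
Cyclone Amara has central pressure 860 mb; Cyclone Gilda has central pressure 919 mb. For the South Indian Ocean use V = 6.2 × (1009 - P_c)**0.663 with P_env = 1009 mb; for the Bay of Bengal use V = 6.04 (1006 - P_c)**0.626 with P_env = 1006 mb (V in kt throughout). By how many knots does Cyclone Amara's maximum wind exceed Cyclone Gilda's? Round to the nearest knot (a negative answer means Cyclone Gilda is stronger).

Cyclone Amara: ΔP = 149; V ≈ 6.2 × 149^0.663 ≈ 171.09 kt.
Cyclone Gilda: ΔP = 87; V ≈ 6.04 × 87^0.626 ≈ 98.90 kt.
Difference ≈ 171.09 − 98.90 = 72.19 → 72 kt.

72 kt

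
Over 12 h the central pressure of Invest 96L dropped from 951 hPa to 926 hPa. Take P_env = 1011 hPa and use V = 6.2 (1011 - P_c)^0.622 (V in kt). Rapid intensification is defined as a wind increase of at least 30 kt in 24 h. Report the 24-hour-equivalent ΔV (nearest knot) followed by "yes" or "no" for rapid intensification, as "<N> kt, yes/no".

38 kt, yes

V₁: ΔP = 60, V ≈ 6.2 × 60^0.622 ≈ 79.14 kt.
V₂: ΔP = 85, V ≈ 6.2 × 85^0.622 ≈ 98.29 kt.
ΔV over 12 h = 19.15 kt → 24 h equivalent = 19.15 × 24/12 ≈ 38.30 kt.
38 kt ≥ 30 kt ⇒ rapid intensification.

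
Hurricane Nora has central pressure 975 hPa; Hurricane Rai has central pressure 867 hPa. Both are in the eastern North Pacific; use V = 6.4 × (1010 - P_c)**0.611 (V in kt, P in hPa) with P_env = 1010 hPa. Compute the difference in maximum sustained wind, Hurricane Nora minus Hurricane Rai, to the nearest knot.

-77 kt

Hurricane Nora: ΔP = 35; V ≈ 6.4 × 35^0.611 ≈ 56.18 kt.
Hurricane Rai: ΔP = 143; V ≈ 6.4 × 143^0.611 ≈ 132.77 kt.
Difference ≈ 56.18 − 132.77 = -76.59 → -77 kt.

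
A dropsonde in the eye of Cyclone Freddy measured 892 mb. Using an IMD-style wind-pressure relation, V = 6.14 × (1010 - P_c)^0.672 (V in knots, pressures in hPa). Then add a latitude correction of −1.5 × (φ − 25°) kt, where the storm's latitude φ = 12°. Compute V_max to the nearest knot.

ΔP = 1010 − 892 = 118 mb.
118^0.672 ≈ 24.678.
V ≈ 6.14 × 24.678 ≈ 151.5 kt.
Latitude correction: −1.5 × (12 − 25) = 19.5 kt.
Corrected V ≈ 171 kt → 171 kt.

171 kt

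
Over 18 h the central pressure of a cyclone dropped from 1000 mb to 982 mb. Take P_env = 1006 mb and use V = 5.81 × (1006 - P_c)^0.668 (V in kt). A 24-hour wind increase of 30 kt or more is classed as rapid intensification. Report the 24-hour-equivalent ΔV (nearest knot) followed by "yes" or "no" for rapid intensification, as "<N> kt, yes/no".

39 kt, yes

V₁: ΔP = 6, V ≈ 5.81 × 6^0.668 ≈ 19.23 kt.
V₂: ΔP = 24, V ≈ 5.81 × 24^0.668 ≈ 48.55 kt.
ΔV over 18 h = 29.32 kt → 24 h equivalent = 29.32 × 24/18 ≈ 39.09 kt.
39 kt ≥ 30 kt ⇒ rapid intensification.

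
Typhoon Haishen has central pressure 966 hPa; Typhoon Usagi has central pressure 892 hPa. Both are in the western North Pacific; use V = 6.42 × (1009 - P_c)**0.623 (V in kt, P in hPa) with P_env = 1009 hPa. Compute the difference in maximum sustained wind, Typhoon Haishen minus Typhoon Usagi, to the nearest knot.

-58 kt

Typhoon Haishen: ΔP = 43; V ≈ 6.42 × 43^0.623 ≈ 66.86 kt.
Typhoon Usagi: ΔP = 117; V ≈ 6.42 × 117^0.623 ≈ 124.74 kt.
Difference ≈ 66.86 − 124.74 = -57.88 → -58 kt.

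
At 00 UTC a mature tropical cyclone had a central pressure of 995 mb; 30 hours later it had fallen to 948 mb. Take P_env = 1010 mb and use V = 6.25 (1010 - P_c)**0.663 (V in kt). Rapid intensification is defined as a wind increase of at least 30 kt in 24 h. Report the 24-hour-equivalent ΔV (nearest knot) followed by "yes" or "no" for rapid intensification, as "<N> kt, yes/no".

V₁: ΔP = 15, V ≈ 6.25 × 15^0.663 ≈ 37.64 kt.
V₂: ΔP = 62, V ≈ 6.25 × 62^0.663 ≈ 96.44 kt.
ΔV over 30 h = 58.80 kt → 24 h equivalent = 58.80 × 24/30 ≈ 47.04 kt.
47 kt ≥ 30 kt ⇒ rapid intensification.

47 kt, yes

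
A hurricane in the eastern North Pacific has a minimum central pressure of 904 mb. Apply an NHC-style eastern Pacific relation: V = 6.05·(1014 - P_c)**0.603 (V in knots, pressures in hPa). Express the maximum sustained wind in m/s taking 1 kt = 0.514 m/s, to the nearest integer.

53 m/s

ΔP = 1014 − 904 = 110 mb.
V ≈ 6.05 × 110^0.603 = 6.05 × 17.020 ≈ 102.971 kt.
102.971 × 0.514 ≈ 52.93 m/s → 53 m/s.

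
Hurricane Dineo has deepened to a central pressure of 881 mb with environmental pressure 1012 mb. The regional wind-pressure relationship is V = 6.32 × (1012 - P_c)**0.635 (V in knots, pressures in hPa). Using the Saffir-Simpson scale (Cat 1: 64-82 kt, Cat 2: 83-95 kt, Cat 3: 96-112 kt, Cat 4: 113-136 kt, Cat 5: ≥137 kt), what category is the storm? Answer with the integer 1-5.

ΔP = 1012 − 881 = 131 mb.
V ≈ 6.32 × 131^0.635 = 6.32 × 22.10 ≈ 140 kt.
140 kt falls in the Category 5 band.

5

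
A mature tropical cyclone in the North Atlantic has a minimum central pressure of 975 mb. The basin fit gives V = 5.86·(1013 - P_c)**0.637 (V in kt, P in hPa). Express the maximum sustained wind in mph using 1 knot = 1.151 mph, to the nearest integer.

ΔP = 1013 − 975 = 38 mb.
V ≈ 5.86 × 38^0.637 = 5.86 × 10.147 ≈ 59.459 kt.
59.459 × 1.151 ≈ 68.44 mph → 68 mph.

68 mph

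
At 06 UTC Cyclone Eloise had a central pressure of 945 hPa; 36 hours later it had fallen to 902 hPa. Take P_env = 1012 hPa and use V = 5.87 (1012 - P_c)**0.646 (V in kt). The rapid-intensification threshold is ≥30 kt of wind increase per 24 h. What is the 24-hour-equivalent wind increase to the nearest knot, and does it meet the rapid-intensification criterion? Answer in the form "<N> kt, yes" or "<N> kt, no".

22 kt, no

V₁: ΔP = 67, V ≈ 5.87 × 67^0.646 ≈ 88.77 kt.
V₂: ΔP = 110, V ≈ 5.87 × 110^0.646 ≈ 122.29 kt.
ΔV over 36 h = 33.52 kt → 24 h equivalent = 33.52 × 24/36 ≈ 22.35 kt.
22 kt < 30 kt ⇒ not rapid intensification.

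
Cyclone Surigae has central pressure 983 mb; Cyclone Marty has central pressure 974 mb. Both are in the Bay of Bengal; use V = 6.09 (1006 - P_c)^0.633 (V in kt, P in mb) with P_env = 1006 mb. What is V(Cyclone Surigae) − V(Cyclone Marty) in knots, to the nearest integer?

-10 kt

Cyclone Surigae: ΔP = 23; V ≈ 6.09 × 23^0.633 ≈ 44.32 kt.
Cyclone Marty: ΔP = 32; V ≈ 6.09 × 32^0.633 ≈ 54.62 kt.
Difference ≈ 44.32 − 54.62 = -10.30 → -10 kt.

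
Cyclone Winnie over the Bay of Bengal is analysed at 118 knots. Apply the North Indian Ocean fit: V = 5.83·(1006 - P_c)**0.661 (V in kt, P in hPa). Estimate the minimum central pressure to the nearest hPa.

911 hPa

ΔP = (V / 5.83)^(1/0.661) = (118/5.83)^1.513.
118/5.83 = 20.240; 20.240^1.513 ≈ 94.65 hPa.
P_c = 1006 − 94.65 = 911.35 ≈ 911 hPa.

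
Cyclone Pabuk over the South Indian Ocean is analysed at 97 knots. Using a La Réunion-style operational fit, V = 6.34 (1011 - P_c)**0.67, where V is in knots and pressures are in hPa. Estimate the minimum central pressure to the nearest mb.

952 mb

ΔP = (V / 6.34)^(1/0.67) = (97/6.34)^1.493.
97/6.34 = 15.300; 15.300^1.493 ≈ 58.64 mb.
P_c = 1011 − 58.64 = 952.36 ≈ 952 mb.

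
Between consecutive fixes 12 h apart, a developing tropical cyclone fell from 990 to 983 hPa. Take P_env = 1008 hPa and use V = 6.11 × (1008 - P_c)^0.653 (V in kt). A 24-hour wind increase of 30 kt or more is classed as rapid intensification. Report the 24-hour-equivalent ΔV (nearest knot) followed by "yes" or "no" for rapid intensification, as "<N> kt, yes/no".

19 kt, no

V₁: ΔP = 18, V ≈ 6.11 × 18^0.653 ≈ 40.34 kt.
V₂: ΔP = 25, V ≈ 6.11 × 25^0.653 ≈ 49.99 kt.
ΔV over 12 h = 9.65 kt → 24 h equivalent = 9.65 × 24/12 ≈ 19.30 kt.
19 kt < 30 kt ⇒ not rapid intensification.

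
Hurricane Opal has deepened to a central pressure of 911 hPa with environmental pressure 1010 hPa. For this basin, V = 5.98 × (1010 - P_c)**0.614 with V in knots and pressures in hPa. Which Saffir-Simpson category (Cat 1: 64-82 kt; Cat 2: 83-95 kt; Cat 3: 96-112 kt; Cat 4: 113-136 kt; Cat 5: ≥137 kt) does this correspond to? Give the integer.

ΔP = 1010 − 911 = 99 hPa.
V ≈ 5.98 × 99^0.614 = 5.98 × 16.80 ≈ 100 kt.
100 kt falls in the Category 3 band.

3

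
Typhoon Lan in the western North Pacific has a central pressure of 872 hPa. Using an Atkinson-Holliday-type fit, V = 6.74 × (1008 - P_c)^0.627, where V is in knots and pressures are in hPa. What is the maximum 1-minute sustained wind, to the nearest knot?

147 kt

ΔP = 1008 − 872 = 136 hPa.
136^0.627 ≈ 21.764.
V ≈ 6.74 × 21.764 ≈ 146.7 kt.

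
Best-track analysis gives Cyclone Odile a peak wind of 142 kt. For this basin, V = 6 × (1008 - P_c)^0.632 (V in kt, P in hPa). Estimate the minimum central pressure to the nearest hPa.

859 hPa

ΔP = (V / 6)^(1/0.632) = (142/6)^1.582.
142/6 = 23.667; 23.667^1.582 ≈ 149.37 hPa.
P_c = 1008 − 149.37 = 858.63 ≈ 859 hPa.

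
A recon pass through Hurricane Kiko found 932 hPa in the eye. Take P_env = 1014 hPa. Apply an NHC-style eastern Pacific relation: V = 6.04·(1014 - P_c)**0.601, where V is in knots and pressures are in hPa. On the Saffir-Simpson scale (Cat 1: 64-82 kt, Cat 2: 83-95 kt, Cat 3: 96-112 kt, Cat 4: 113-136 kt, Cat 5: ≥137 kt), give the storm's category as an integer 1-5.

ΔP = 1014 − 932 = 82 hPa.
V ≈ 6.04 × 82^0.601 = 6.04 × 14.13 ≈ 85 kt.
85 kt falls in the Category 2 band.

2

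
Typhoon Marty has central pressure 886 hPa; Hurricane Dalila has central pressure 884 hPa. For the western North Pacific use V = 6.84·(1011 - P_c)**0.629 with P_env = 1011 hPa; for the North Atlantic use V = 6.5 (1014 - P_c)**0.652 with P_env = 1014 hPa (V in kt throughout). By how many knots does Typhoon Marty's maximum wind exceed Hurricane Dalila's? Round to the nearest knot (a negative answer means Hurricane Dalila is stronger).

-13 kt

Typhoon Marty: ΔP = 125; V ≈ 6.84 × 125^0.629 ≈ 142.56 kt.
Hurricane Dalila: ΔP = 130; V ≈ 6.5 × 130^0.652 ≈ 155.31 kt.
Difference ≈ 142.56 − 155.31 = -12.75 → -13 kt.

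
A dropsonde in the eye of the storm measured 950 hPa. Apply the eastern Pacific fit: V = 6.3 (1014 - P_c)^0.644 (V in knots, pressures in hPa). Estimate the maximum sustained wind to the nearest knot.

92 kt

ΔP = 1014 − 950 = 64 hPa.
64^0.644 ≈ 14.561.
V ≈ 6.3 × 14.561 ≈ 91.7 kt.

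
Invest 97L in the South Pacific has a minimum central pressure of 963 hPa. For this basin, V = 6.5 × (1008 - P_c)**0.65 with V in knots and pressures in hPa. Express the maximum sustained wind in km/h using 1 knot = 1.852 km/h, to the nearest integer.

143 km/h

ΔP = 1008 − 963 = 45 hPa.
V ≈ 6.5 × 45^0.65 = 6.5 × 11.874 ≈ 77.179 kt.
77.179 × 1.852 ≈ 142.94 km/h → 143 km/h.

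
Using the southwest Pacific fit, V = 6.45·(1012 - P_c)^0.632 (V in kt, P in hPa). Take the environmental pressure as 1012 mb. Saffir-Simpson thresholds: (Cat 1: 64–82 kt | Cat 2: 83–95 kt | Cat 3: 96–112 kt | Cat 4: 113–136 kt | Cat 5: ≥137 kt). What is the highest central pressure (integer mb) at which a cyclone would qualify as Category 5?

886 mb

Category 5 begins at V = 137 kt.
Required ΔP = (137/6.45)^(1/0.632) = 21.240^1.582 ≈ 125.87 mb.
P_c ≤ 1012 − 125.87 = 886.13, so the highest integer P_c is 886 mb.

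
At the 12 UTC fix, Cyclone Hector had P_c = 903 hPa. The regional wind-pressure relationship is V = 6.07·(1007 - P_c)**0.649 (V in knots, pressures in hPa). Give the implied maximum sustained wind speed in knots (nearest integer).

ΔP = 1007 − 903 = 104 hPa.
104^0.649 ≈ 20.373.
V ≈ 6.07 × 20.373 ≈ 123.7 kt.

124 kt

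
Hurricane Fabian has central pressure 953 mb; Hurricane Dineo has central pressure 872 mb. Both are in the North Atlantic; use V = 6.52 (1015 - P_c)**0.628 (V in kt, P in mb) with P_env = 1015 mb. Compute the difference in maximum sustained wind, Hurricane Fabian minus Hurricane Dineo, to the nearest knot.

-60 kt

Hurricane Fabian: ΔP = 62; V ≈ 6.52 × 62^0.628 ≈ 87.07 kt.
Hurricane Dineo: ΔP = 143; V ≈ 6.52 × 143^0.628 ≈ 147.16 kt.
Difference ≈ 87.07 − 147.16 = -60.09 → -60 kt.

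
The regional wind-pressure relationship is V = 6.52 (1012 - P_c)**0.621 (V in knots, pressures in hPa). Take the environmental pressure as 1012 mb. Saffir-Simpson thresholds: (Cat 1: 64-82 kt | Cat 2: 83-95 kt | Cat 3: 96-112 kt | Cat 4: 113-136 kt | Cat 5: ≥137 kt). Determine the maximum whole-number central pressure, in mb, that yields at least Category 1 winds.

Category 1 begins at V = 64 kt.
Required ΔP = (64/6.52)^(1/0.621) = 9.816^1.610 ≈ 39.57 mb.
P_c ≤ 1012 − 39.57 = 972.43, so the highest integer P_c is 972 mb.

972 mb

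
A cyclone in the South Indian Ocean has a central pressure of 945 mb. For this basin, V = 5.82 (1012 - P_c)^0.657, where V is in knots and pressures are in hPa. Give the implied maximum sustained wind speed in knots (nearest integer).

92 kt

ΔP = 1012 − 945 = 67 mb.
67^0.657 ≈ 15.839.
V ≈ 5.82 × 15.839 ≈ 92.2 kt.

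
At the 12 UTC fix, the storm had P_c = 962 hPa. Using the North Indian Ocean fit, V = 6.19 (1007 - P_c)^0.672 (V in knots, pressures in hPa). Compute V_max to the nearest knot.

ΔP = 1007 − 962 = 45 hPa.
45^0.672 ≈ 12.911.
V ≈ 6.19 × 12.911 ≈ 79.9 kt.

80 kt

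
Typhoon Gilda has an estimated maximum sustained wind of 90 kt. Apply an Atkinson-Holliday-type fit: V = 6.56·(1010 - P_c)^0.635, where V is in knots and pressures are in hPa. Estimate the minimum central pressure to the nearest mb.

ΔP = (V / 6.56)^(1/0.635) = (90/6.56)^1.575.
90/6.56 = 13.720; 13.720^1.575 ≈ 61.81 mb.
P_c = 1010 − 61.81 = 948.19 ≈ 948 mb.

948 mb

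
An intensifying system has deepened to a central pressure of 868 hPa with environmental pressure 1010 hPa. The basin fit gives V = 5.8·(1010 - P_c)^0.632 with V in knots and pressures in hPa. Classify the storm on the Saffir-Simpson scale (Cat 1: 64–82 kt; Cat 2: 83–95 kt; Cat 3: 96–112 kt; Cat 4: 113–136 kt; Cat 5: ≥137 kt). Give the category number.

4

ΔP = 1010 − 868 = 142 hPa.
V ≈ 5.8 × 142^0.632 = 5.8 × 22.92 ≈ 133 kt.
133 kt falls in the Category 4 band.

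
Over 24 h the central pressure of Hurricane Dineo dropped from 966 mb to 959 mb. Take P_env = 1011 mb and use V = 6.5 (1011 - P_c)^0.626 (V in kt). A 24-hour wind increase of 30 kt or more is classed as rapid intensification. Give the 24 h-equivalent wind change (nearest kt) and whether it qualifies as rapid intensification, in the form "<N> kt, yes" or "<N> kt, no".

7 kt, no

V₁: ΔP = 45, V ≈ 6.5 × 45^0.626 ≈ 70.44 kt.
V₂: ΔP = 52, V ≈ 6.5 × 52^0.626 ≈ 77.11 kt.
ΔV over 24 h = 6.67 kt → 24 h equivalent = 6.67 × 24/24 ≈ 6.67 kt.
7 kt < 30 kt ⇒ not rapid intensification.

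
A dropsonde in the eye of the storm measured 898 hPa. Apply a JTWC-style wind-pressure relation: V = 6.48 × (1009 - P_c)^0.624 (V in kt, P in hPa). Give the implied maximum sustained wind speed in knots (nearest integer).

122 kt

ΔP = 1009 − 898 = 111 hPa.
111^0.624 ≈ 18.892.
V ≈ 6.48 × 18.892 ≈ 122.4 kt.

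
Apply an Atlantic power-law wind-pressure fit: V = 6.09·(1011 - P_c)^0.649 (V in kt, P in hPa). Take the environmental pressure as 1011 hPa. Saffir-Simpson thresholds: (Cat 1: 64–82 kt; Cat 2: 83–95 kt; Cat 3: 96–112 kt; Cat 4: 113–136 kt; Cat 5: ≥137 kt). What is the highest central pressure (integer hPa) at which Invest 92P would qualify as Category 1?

973 hPa

Category 1 begins at V = 64 kt.
Required ΔP = (64/6.09)^(1/0.649) = 10.509^1.541 ≈ 37.50 hPa.
P_c ≤ 1011 − 37.50 = 973.50, so the highest integer P_c is 973 hPa.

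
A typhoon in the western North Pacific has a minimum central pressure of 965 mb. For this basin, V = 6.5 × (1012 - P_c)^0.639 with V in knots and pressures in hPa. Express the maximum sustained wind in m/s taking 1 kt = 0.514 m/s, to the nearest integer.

39 m/s

ΔP = 1012 − 965 = 47 mb.
V ≈ 6.5 × 47^0.639 = 6.5 × 11.708 ≈ 76.100 kt.
76.100 × 0.514 ≈ 39.12 m/s → 39 m/s.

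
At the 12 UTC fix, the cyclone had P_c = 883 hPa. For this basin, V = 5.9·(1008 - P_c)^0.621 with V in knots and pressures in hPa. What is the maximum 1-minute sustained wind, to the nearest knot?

ΔP = 1008 − 883 = 125 hPa.
125^0.621 ≈ 20.053.
V ≈ 5.9 × 20.053 ≈ 118.3 kt.

118 kt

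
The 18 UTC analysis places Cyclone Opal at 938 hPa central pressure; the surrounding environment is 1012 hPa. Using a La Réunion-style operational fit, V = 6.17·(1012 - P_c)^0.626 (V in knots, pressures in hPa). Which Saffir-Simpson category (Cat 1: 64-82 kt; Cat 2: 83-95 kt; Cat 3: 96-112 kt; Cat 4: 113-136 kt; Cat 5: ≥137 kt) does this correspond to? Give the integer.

2

ΔP = 1012 − 938 = 74 hPa.
V ≈ 6.17 × 74^0.626 = 6.17 × 14.80 ≈ 91 kt.
91 kt falls in the Category 2 band.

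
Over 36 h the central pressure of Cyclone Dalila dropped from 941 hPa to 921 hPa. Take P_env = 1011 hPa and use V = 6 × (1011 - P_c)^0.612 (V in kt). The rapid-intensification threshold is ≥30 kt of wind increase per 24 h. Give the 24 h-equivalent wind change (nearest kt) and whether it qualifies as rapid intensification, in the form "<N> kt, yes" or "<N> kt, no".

9 kt, no

V₁: ΔP = 70, V ≈ 6 × 70^0.612 ≈ 80.79 kt.
V₂: ΔP = 90, V ≈ 6 × 90^0.612 ≈ 94.22 kt.
ΔV over 36 h = 13.43 kt → 24 h equivalent = 13.43 × 24/36 ≈ 8.95 kt.
9 kt < 30 kt ⇒ not rapid intensification.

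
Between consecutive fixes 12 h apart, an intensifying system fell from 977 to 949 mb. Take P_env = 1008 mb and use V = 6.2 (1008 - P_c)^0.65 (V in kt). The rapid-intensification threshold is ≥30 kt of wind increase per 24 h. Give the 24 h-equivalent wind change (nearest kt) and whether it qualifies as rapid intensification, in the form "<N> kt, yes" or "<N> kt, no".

V₁: ΔP = 31, V ≈ 6.2 × 31^0.65 ≈ 57.78 kt.
V₂: ΔP = 59, V ≈ 6.2 × 59^0.65 ≈ 87.79 kt.
ΔV over 12 h = 30.01 kt → 24 h equivalent = 30.01 × 24/12 ≈ 60.02 kt.
60 kt ≥ 30 kt ⇒ rapid intensification.

60 kt, yes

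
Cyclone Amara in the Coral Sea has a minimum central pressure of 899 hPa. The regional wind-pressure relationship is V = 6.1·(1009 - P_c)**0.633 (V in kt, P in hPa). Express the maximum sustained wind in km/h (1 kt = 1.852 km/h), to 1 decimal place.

ΔP = 1009 − 899 = 110 hPa.
V ≈ 6.1 × 110^0.633 = 6.1 × 19.598 ≈ 119.545 kt.
119.545 × 1.852 ≈ 221.40 km/h → 221.4 km/h.

221.4 km/h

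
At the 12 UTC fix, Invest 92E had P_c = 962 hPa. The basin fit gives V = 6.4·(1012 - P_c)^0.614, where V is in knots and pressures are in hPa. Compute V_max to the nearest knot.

71 kt

ΔP = 1012 − 962 = 50 hPa.
50^0.614 ≈ 11.045.
V ≈ 6.4 × 11.045 ≈ 70.7 kt.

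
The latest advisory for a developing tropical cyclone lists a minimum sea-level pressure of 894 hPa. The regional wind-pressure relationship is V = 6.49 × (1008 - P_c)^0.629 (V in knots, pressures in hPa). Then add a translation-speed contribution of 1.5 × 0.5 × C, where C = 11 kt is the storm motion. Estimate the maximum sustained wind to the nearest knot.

ΔP = 1008 − 894 = 114 hPa.
114^0.629 ≈ 19.669.
V ≈ 6.49 × 19.669 ≈ 127.7 kt.
Translation term: 1.5 × 0.5 × 11 = 8.25 kt.
Corrected V ≈ 135.95 kt → 136 kt.

136 kt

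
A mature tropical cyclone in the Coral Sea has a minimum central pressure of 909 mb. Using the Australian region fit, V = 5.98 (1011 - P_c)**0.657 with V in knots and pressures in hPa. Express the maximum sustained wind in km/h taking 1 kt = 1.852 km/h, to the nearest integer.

ΔP = 1011 − 909 = 102 mb.
V ≈ 5.98 × 102^0.657 = 5.98 × 20.876 ≈ 124.839 kt.
124.839 × 1.852 ≈ 231.20 km/h → 231 km/h.

231 km/h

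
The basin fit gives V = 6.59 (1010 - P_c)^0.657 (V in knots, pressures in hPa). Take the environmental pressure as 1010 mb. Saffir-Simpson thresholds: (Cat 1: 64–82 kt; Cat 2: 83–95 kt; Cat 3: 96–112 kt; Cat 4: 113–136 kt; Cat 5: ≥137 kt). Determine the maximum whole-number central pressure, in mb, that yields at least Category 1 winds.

978 mb

Category 1 begins at V = 64 kt.
Required ΔP = (64/6.59)^(1/0.657) = 9.712^1.522 ≈ 31.82 mb.
P_c ≤ 1010 − 31.82 = 978.18, so the highest integer P_c is 978 mb.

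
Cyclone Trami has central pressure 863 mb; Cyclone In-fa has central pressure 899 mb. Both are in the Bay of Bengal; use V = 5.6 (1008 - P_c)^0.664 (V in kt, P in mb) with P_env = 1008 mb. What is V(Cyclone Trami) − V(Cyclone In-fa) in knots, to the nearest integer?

26 kt

Cyclone Trami: ΔP = 145; V ≈ 5.6 × 145^0.664 ≈ 152.52 kt.
Cyclone In-fa: ΔP = 109; V ≈ 5.6 × 109^0.664 ≈ 126.19 kt.
Difference ≈ 152.52 − 126.19 = 26.33 → 26 kt.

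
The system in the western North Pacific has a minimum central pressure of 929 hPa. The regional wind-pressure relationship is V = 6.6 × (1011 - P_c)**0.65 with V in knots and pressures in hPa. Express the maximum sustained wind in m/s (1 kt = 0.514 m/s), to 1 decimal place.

59.5 m/s

ΔP = 1011 − 929 = 82 hPa.
V ≈ 6.6 × 82^0.65 = 6.6 × 17.538 ≈ 115.751 kt.
115.751 × 0.514 ≈ 59.50 m/s → 59.5 m/s.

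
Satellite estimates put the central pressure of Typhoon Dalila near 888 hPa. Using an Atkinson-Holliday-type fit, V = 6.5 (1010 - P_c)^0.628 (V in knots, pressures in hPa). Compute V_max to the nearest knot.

ΔP = 1010 − 888 = 122 hPa.
122^0.628 ≈ 20.428.
V ≈ 6.5 × 20.428 ≈ 132.8 kt.

133 kt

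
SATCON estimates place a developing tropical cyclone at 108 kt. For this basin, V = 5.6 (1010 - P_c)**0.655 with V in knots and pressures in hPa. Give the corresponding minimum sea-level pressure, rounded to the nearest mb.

ΔP = (V / 5.6)^(1/0.655) = (108/5.6)^1.527.
108/5.6 = 19.286; 19.286^1.527 ≈ 91.66 mb.
P_c = 1010 − 91.66 = 918.34 ≈ 918 mb.

918 mb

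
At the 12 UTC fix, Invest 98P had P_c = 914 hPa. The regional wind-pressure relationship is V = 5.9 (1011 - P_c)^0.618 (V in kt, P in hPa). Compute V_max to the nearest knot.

ΔP = 1011 − 914 = 97 hPa.
97^0.618 ≈ 16.898.
V ≈ 5.9 × 16.898 ≈ 99.7 kt.

100 kt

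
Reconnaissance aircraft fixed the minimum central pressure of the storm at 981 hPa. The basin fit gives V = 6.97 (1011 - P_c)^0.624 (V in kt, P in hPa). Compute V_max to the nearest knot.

ΔP = 1011 − 981 = 30 hPa.
30^0.624 ≈ 8.351.
V ≈ 6.97 × 8.351 ≈ 58.2 kt.

58 kt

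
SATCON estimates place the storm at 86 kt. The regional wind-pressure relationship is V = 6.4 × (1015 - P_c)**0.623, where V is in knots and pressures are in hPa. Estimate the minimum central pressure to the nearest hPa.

ΔP = (V / 6.4)^(1/0.623) = (86/6.4)^1.605.
86/6.4 = 13.438; 13.438^1.605 ≈ 64.73 hPa.
P_c = 1015 − 64.73 = 950.27 ≈ 950 hPa.

950 hPa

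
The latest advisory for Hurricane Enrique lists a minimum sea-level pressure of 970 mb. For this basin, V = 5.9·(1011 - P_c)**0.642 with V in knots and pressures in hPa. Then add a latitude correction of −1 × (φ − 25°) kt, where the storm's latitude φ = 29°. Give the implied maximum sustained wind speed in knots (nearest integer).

60 kt

ΔP = 1011 − 970 = 41 mb.
41^0.642 ≈ 10.849.
V ≈ 5.9 × 10.849 ≈ 64.0 kt.
Latitude correction: −1 × (29 − 25) = -4 kt.
Corrected V ≈ 60 kt → 60 kt.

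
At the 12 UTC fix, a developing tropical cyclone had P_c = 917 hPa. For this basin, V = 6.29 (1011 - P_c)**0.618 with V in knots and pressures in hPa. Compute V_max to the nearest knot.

ΔP = 1011 − 917 = 94 hPa.
94^0.618 ≈ 16.573.
V ≈ 6.29 × 16.573 ≈ 104.2 kt.

104 kt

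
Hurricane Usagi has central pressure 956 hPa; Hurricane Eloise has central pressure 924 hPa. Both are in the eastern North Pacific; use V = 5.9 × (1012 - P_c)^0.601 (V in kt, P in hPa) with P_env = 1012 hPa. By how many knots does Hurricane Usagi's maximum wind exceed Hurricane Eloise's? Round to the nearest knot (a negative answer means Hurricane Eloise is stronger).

Hurricane Usagi: ΔP = 56; V ≈ 5.9 × 56^0.601 ≈ 66.30 kt.
Hurricane Eloise: ΔP = 88; V ≈ 5.9 × 88^0.601 ≈ 86.99 kt.
Difference ≈ 66.30 − 86.99 = -20.69 → -21 kt.

-21 kt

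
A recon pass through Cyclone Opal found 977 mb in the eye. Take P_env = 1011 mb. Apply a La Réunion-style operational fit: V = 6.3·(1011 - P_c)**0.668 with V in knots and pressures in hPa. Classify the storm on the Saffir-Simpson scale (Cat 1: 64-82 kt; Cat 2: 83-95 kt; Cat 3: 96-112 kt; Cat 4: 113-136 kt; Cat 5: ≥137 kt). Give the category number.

1

ΔP = 1011 − 977 = 34 mb.
V ≈ 6.3 × 34^0.668 = 6.3 × 10.54 ≈ 66 kt.
66 kt falls in the Category 1 band.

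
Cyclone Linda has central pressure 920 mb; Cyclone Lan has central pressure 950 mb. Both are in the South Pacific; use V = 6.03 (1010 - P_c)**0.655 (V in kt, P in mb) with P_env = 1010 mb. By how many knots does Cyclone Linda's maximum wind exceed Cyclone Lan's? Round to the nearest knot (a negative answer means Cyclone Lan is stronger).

Cyclone Linda: ΔP = 90; V ≈ 6.03 × 90^0.655 ≈ 114.91 kt.
Cyclone Lan: ΔP = 60; V ≈ 6.03 × 60^0.655 ≈ 88.11 kt.
Difference ≈ 114.91 − 88.11 = 26.80 → 27 kt.

27 kt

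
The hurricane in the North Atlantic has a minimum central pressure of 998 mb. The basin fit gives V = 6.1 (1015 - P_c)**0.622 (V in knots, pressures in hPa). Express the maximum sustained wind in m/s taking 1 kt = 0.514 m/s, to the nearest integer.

ΔP = 1015 − 998 = 17 mb.
V ≈ 6.1 × 17^0.622 = 6.1 × 5.826 ≈ 35.536 kt.
35.536 × 0.514 ≈ 18.27 m/s → 18 m/s.

18 m/s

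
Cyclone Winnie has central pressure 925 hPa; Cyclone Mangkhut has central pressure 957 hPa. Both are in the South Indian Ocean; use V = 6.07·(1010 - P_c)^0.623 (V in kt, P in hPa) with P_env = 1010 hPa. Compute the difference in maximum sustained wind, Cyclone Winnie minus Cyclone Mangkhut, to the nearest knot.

Cyclone Winnie: ΔP = 85; V ≈ 6.07 × 85^0.623 ≈ 96.65 kt.
Cyclone Mangkhut: ΔP = 53; V ≈ 6.07 × 53^0.623 ≈ 72.01 kt.
Difference ≈ 96.65 − 72.01 = 24.64 → 25 kt.

25 kt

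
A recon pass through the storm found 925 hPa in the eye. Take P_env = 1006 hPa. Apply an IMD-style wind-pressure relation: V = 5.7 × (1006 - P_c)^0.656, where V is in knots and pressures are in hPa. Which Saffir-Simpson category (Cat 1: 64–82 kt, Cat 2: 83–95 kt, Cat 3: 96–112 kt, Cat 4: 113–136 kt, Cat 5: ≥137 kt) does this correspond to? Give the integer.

ΔP = 1006 − 925 = 81 hPa.
V ≈ 5.7 × 81^0.656 = 5.7 × 17.86 ≈ 102 kt.
102 kt falls in the Category 3 band.

3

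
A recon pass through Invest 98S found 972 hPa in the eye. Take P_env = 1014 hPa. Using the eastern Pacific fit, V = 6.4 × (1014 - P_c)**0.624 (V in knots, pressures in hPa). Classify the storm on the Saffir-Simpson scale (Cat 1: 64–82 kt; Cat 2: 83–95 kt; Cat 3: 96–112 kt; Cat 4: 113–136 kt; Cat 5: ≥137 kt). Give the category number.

1

ΔP = 1014 − 972 = 42 hPa.
V ≈ 6.4 × 42^0.624 = 6.4 × 10.30 ≈ 66 kt.
66 kt falls in the Category 1 band.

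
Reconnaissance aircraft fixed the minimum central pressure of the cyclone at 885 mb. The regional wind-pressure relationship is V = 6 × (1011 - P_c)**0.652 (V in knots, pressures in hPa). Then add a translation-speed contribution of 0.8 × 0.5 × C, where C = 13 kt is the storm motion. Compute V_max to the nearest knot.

146 kt

ΔP = 1011 − 885 = 126 mb.
126^0.652 ≈ 23.412.
V ≈ 6 × 23.412 ≈ 140.5 kt.
Translation term: 0.8 × 0.5 × 13 = 5.2 kt.
Corrected V ≈ 145.7 kt → 146 kt.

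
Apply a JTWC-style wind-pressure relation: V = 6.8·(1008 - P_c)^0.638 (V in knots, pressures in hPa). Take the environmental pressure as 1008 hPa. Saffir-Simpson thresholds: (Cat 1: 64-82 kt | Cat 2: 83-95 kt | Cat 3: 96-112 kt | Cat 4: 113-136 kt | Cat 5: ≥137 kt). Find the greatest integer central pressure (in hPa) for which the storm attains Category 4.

926 hPa

Category 4 begins at V = 113 kt.
Required ΔP = (113/6.8)^(1/0.638) = 16.618^1.567 ≈ 81.87 hPa.
P_c ≤ 1008 − 81.87 = 926.13, so the highest integer P_c is 926 hPa.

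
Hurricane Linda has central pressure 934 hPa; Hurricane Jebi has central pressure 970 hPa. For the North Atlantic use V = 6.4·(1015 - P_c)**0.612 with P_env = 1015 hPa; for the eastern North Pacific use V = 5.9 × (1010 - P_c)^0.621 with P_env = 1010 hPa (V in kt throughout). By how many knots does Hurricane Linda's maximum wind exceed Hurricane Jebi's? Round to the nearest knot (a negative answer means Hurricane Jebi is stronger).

Hurricane Linda: ΔP = 81; V ≈ 6.4 × 81^0.612 ≈ 94.23 kt.
Hurricane Jebi: ΔP = 40; V ≈ 5.9 × 40^0.621 ≈ 58.31 kt.
Difference ≈ 94.23 − 58.31 = 35.92 → 36 kt.

36 kt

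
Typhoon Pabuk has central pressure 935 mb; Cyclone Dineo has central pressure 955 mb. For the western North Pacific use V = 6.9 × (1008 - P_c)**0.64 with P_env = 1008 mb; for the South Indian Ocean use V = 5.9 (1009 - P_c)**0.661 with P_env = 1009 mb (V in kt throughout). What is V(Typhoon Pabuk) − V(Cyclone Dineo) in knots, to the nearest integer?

Typhoon Pabuk: ΔP = 73; V ≈ 6.9 × 73^0.64 ≈ 107.49 kt.
Cyclone Dineo: ΔP = 54; V ≈ 5.9 × 54^0.661 ≈ 82.41 kt.
Difference ≈ 107.49 − 82.41 = 25.08 → 25 kt.

25 kt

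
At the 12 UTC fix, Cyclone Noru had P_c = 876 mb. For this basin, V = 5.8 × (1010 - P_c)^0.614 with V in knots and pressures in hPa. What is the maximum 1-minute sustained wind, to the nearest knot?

117 kt

ΔP = 1010 − 876 = 134 mb.
134^0.614 ≈ 20.232.
V ≈ 5.8 × 20.232 ≈ 117.3 kt.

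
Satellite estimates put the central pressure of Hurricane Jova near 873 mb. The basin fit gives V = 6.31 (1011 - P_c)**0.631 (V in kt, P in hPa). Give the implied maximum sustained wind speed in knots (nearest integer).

141 kt

ΔP = 1011 − 873 = 138 mb.
138^0.631 ≈ 22.401.
V ≈ 6.31 × 22.401 ≈ 141.3 kt.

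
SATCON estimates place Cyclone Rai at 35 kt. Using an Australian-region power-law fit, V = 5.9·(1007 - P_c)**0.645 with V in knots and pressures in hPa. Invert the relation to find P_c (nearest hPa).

991 hPa

ΔP = (V / 5.9)^(1/0.645) = (35/5.9)^1.550.
35/5.9 = 5.932; 5.932^1.550 ≈ 15.80 hPa.
P_c = 1007 − 15.80 = 991.20 ≈ 991 hPa.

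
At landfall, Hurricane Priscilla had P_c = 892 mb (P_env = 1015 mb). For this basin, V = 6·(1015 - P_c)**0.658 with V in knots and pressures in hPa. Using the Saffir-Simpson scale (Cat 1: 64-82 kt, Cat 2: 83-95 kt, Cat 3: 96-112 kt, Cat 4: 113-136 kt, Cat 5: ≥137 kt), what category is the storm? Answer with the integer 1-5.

ΔP = 1015 − 892 = 123 mb.
V ≈ 6 × 123^0.658 = 6 × 23.72 ≈ 142 kt.
142 kt falls in the Category 5 band.

5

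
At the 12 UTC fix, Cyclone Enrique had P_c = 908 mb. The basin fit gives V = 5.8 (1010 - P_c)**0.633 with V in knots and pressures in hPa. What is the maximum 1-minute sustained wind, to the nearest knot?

ΔP = 1010 − 908 = 102 mb.
102^0.633 ≈ 18.683.
V ≈ 5.8 × 18.683 ≈ 108.4 kt.

108 kt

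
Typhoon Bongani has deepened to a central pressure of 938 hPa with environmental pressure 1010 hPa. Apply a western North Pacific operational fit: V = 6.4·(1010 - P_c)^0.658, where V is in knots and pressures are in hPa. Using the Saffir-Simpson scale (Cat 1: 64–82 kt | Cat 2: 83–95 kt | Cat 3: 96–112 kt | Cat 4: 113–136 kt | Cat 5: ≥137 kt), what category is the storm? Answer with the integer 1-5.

3

ΔP = 1010 − 938 = 72 hPa.
V ≈ 6.4 × 72^0.658 = 6.4 × 16.68 ≈ 107 kt.
107 kt falls in the Category 3 band.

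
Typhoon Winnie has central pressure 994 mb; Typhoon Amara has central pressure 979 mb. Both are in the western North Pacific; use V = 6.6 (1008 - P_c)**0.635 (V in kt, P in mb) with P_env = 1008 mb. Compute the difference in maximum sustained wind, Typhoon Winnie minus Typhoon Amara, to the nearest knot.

Typhoon Winnie: ΔP = 14; V ≈ 6.6 × 14^0.635 ≈ 35.26 kt.
Typhoon Amara: ΔP = 29; V ≈ 6.6 × 29^0.635 ≈ 56.00 kt.
Difference ≈ 35.26 − 56.00 = -20.74 → -21 kt.

-21 kt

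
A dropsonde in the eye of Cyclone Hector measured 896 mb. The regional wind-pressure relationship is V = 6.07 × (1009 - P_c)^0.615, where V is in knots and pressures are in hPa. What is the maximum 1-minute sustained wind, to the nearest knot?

ΔP = 1009 − 896 = 113 mb.
113^0.615 ≈ 18.308.
V ≈ 6.07 × 18.308 ≈ 111.1 kt.

111 kt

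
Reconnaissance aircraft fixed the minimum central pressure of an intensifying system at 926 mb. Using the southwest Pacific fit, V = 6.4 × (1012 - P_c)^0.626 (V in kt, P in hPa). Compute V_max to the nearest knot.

104 kt

ΔP = 1012 − 926 = 86 mb.
86^0.626 ≈ 16.255.
V ≈ 6.4 × 16.255 ≈ 104.0 kt.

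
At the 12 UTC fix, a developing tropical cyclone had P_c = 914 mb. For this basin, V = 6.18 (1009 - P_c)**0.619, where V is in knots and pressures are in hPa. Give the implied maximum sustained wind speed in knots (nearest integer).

104 kt

ΔP = 1009 − 914 = 95 mb.
95^0.619 ≈ 16.758.
V ≈ 6.18 × 16.758 ≈ 103.6 kt.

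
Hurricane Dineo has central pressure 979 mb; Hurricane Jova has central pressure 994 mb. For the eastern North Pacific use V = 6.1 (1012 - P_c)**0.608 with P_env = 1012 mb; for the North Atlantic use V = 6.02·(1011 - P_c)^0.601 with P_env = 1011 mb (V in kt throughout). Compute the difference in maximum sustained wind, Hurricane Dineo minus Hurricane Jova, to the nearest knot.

Hurricane Dineo: ΔP = 33; V ≈ 6.1 × 33^0.608 ≈ 51.12 kt.
Hurricane Jova: ΔP = 17; V ≈ 6.02 × 17^0.601 ≈ 33.04 kt.
Difference ≈ 51.12 − 33.04 = 18.08 → 18 kt.

18 kt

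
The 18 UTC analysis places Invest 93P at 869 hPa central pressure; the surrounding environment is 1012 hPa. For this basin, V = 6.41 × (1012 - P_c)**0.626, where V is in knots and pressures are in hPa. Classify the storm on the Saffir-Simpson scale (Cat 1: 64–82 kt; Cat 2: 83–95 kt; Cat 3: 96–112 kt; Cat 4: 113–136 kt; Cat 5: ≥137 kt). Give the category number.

5

ΔP = 1012 − 869 = 143 hPa.
V ≈ 6.41 × 143^0.626 = 6.41 × 22.35 ≈ 143 kt.
143 kt falls in the Category 5 band.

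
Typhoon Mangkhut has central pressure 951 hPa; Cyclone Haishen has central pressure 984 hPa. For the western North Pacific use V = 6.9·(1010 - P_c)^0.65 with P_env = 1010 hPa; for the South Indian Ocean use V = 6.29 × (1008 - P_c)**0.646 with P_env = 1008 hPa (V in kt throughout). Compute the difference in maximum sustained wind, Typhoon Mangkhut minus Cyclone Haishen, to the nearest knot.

Typhoon Mangkhut: ΔP = 59; V ≈ 6.9 × 59^0.65 ≈ 97.70 kt.
Cyclone Haishen: ΔP = 24; V ≈ 6.29 × 24^0.646 ≈ 49.01 kt.
Difference ≈ 97.70 − 49.01 = 48.69 → 49 kt.

49 kt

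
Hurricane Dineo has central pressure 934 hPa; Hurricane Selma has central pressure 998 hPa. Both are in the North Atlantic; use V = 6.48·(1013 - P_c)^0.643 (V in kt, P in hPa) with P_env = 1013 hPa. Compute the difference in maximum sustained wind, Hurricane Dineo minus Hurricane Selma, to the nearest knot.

Hurricane Dineo: ΔP = 79; V ≈ 6.48 × 79^0.643 ≈ 107.58 kt.
Hurricane Selma: ΔP = 15; V ≈ 6.48 × 15^0.643 ≈ 36.97 kt.
Difference ≈ 107.58 − 36.97 = 70.61 → 71 kt.

71 kt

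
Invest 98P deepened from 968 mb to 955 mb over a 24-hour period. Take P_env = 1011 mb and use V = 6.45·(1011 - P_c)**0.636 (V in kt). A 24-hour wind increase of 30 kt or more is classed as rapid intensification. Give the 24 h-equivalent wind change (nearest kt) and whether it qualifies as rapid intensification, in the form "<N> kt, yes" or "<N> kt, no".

V₁: ΔP = 43, V ≈ 6.45 × 43^0.636 ≈ 70.54 kt.
V₂: ΔP = 56, V ≈ 6.45 × 56^0.636 ≈ 83.45 kt.
ΔV over 24 h = 12.91 kt → 24 h equivalent = 12.91 × 24/24 ≈ 12.91 kt.
13 kt < 30 kt ⇒ not rapid intensification.

13 kt, no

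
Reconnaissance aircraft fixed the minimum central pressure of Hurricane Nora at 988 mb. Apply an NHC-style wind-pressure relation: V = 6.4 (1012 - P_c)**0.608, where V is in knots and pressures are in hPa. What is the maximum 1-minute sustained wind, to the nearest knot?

44 kt

ΔP = 1012 − 988 = 24 mb.
24^0.608 ≈ 6.905.
V ≈ 6.4 × 6.905 ≈ 44.2 kt.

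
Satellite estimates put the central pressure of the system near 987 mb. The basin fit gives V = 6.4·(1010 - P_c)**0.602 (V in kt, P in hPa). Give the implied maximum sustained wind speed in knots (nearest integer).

ΔP = 1010 − 987 = 23 mb.
23^0.602 ≈ 6.603.
V ≈ 6.4 × 6.603 ≈ 42.3 kt.

42 kt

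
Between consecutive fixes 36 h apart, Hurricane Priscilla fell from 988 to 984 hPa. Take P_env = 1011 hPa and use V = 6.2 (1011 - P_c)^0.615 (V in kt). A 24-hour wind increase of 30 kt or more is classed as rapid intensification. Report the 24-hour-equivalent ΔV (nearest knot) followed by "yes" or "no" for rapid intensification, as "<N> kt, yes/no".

3 kt, no

V₁: ΔP = 23, V ≈ 6.2 × 23^0.615 ≈ 42.64 kt.
V₂: ΔP = 27, V ≈ 6.2 × 27^0.615 ≈ 47.06 kt.
ΔV over 36 h = 4.42 kt → 24 h equivalent = 4.42 × 24/36 ≈ 2.95 kt.
3 kt < 30 kt ⇒ not rapid intensification.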